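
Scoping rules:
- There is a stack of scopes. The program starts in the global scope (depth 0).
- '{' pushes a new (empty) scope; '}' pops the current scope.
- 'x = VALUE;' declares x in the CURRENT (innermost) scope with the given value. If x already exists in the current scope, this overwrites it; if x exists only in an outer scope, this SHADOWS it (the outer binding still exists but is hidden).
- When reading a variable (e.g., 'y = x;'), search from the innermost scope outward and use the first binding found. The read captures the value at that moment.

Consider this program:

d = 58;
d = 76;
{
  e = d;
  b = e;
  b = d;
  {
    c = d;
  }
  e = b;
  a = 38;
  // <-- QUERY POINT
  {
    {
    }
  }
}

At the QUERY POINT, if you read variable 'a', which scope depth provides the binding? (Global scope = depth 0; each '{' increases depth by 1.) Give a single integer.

Step 1: declare d=58 at depth 0
Step 2: declare d=76 at depth 0
Step 3: enter scope (depth=1)
Step 4: declare e=(read d)=76 at depth 1
Step 5: declare b=(read e)=76 at depth 1
Step 6: declare b=(read d)=76 at depth 1
Step 7: enter scope (depth=2)
Step 8: declare c=(read d)=76 at depth 2
Step 9: exit scope (depth=1)
Step 10: declare e=(read b)=76 at depth 1
Step 11: declare a=38 at depth 1
Visible at query point: a=38 b=76 d=76 e=76

Answer: 1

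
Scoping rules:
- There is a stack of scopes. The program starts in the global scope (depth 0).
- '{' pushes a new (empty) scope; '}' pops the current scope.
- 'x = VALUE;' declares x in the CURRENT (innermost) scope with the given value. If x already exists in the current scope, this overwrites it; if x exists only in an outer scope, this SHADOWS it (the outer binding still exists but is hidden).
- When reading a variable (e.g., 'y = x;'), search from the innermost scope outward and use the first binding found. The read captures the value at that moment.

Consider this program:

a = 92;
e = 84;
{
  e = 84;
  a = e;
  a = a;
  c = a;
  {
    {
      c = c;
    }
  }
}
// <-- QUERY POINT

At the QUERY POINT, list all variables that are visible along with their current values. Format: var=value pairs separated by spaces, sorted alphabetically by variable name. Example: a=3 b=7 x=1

Answer: a=92 e=84

Derivation:
Step 1: declare a=92 at depth 0
Step 2: declare e=84 at depth 0
Step 3: enter scope (depth=1)
Step 4: declare e=84 at depth 1
Step 5: declare a=(read e)=84 at depth 1
Step 6: declare a=(read a)=84 at depth 1
Step 7: declare c=(read a)=84 at depth 1
Step 8: enter scope (depth=2)
Step 9: enter scope (depth=3)
Step 10: declare c=(read c)=84 at depth 3
Step 11: exit scope (depth=2)
Step 12: exit scope (depth=1)
Step 13: exit scope (depth=0)
Visible at query point: a=92 e=84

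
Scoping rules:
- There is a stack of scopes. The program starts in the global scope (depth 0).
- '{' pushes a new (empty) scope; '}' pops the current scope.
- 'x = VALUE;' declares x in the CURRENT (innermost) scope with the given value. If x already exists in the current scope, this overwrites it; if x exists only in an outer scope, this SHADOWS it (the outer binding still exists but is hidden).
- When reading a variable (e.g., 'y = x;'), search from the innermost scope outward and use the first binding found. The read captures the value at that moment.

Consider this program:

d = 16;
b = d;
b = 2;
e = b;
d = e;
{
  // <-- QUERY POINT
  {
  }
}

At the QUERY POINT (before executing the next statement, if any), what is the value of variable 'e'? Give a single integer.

Answer: 2

Derivation:
Step 1: declare d=16 at depth 0
Step 2: declare b=(read d)=16 at depth 0
Step 3: declare b=2 at depth 0
Step 4: declare e=(read b)=2 at depth 0
Step 5: declare d=(read e)=2 at depth 0
Step 6: enter scope (depth=1)
Visible at query point: b=2 d=2 e=2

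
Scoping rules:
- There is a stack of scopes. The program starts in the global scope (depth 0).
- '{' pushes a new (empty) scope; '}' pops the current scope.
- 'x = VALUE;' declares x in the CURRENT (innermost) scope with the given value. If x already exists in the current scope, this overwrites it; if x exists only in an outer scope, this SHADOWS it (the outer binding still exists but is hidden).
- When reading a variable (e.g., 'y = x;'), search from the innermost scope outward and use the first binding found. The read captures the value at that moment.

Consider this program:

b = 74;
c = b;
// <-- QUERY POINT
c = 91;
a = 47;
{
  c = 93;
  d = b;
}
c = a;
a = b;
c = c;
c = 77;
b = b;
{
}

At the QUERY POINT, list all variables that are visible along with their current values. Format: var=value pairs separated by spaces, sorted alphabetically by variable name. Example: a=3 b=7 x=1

Step 1: declare b=74 at depth 0
Step 2: declare c=(read b)=74 at depth 0
Visible at query point: b=74 c=74

Answer: b=74 c=74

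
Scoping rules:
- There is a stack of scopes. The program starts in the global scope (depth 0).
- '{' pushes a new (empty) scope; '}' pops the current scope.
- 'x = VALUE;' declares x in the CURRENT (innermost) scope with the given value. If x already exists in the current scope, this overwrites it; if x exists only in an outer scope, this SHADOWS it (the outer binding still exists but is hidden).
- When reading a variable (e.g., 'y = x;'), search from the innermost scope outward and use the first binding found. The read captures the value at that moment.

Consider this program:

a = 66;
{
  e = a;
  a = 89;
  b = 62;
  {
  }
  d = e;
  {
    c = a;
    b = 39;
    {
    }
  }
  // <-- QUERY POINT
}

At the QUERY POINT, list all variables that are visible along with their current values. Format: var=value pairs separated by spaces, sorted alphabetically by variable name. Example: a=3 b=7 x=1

Step 1: declare a=66 at depth 0
Step 2: enter scope (depth=1)
Step 3: declare e=(read a)=66 at depth 1
Step 4: declare a=89 at depth 1
Step 5: declare b=62 at depth 1
Step 6: enter scope (depth=2)
Step 7: exit scope (depth=1)
Step 8: declare d=(read e)=66 at depth 1
Step 9: enter scope (depth=2)
Step 10: declare c=(read a)=89 at depth 2
Step 11: declare b=39 at depth 2
Step 12: enter scope (depth=3)
Step 13: exit scope (depth=2)
Step 14: exit scope (depth=1)
Visible at query point: a=89 b=62 d=66 e=66

Answer: a=89 b=62 d=66 e=66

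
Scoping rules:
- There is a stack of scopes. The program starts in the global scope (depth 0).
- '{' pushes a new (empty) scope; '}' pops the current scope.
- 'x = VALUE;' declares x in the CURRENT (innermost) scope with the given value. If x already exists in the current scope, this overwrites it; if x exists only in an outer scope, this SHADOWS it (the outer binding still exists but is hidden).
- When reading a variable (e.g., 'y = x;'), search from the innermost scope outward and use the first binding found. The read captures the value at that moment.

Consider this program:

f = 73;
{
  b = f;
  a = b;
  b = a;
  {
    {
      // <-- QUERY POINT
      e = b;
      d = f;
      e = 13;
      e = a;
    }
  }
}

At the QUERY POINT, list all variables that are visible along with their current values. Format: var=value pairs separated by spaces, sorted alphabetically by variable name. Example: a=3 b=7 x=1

Step 1: declare f=73 at depth 0
Step 2: enter scope (depth=1)
Step 3: declare b=(read f)=73 at depth 1
Step 4: declare a=(read b)=73 at depth 1
Step 5: declare b=(read a)=73 at depth 1
Step 6: enter scope (depth=2)
Step 7: enter scope (depth=3)
Visible at query point: a=73 b=73 f=73

Answer: a=73 b=73 f=73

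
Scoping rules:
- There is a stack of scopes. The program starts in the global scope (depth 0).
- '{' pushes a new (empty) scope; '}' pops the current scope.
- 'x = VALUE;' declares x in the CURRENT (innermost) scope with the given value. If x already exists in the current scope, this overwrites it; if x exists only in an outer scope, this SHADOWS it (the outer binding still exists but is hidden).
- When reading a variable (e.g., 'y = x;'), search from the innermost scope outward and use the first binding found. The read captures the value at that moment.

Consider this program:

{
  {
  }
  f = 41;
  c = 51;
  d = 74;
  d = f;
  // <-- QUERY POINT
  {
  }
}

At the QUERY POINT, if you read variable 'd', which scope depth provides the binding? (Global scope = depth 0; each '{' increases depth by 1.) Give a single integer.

Step 1: enter scope (depth=1)
Step 2: enter scope (depth=2)
Step 3: exit scope (depth=1)
Step 4: declare f=41 at depth 1
Step 5: declare c=51 at depth 1
Step 6: declare d=74 at depth 1
Step 7: declare d=(read f)=41 at depth 1
Visible at query point: c=51 d=41 f=41

Answer: 1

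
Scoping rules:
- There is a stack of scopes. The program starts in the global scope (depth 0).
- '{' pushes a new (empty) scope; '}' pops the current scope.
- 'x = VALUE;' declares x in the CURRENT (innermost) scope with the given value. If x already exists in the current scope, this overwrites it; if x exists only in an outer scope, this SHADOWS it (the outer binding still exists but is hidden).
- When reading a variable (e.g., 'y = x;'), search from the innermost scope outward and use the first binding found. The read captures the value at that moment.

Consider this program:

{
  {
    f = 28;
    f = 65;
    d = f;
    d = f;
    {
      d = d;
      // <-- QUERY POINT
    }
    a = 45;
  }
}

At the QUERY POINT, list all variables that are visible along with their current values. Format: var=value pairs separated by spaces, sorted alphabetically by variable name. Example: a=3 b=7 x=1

Step 1: enter scope (depth=1)
Step 2: enter scope (depth=2)
Step 3: declare f=28 at depth 2
Step 4: declare f=65 at depth 2
Step 5: declare d=(read f)=65 at depth 2
Step 6: declare d=(read f)=65 at depth 2
Step 7: enter scope (depth=3)
Step 8: declare d=(read d)=65 at depth 3
Visible at query point: d=65 f=65

Answer: d=65 f=65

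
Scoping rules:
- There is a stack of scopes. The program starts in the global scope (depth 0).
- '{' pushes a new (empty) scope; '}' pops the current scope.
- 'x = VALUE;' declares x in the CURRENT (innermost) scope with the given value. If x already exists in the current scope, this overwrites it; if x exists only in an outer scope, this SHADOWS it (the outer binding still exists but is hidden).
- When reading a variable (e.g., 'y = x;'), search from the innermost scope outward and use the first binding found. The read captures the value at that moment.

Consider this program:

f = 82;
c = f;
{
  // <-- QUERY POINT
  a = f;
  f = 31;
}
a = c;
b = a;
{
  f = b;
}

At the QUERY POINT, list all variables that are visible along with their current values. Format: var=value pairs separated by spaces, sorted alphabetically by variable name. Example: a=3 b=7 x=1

Answer: c=82 f=82

Derivation:
Step 1: declare f=82 at depth 0
Step 2: declare c=(read f)=82 at depth 0
Step 3: enter scope (depth=1)
Visible at query point: c=82 f=82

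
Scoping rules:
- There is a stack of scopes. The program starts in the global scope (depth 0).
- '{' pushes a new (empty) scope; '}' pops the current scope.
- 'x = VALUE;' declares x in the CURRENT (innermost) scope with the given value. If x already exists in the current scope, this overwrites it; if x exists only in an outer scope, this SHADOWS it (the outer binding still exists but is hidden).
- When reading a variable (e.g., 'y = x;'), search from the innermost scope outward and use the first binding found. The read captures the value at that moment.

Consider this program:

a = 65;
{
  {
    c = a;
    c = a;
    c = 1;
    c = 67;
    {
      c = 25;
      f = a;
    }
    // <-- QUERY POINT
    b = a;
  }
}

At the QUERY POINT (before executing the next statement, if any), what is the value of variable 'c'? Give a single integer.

Step 1: declare a=65 at depth 0
Step 2: enter scope (depth=1)
Step 3: enter scope (depth=2)
Step 4: declare c=(read a)=65 at depth 2
Step 5: declare c=(read a)=65 at depth 2
Step 6: declare c=1 at depth 2
Step 7: declare c=67 at depth 2
Step 8: enter scope (depth=3)
Step 9: declare c=25 at depth 3
Step 10: declare f=(read a)=65 at depth 3
Step 11: exit scope (depth=2)
Visible at query point: a=65 c=67

Answer: 67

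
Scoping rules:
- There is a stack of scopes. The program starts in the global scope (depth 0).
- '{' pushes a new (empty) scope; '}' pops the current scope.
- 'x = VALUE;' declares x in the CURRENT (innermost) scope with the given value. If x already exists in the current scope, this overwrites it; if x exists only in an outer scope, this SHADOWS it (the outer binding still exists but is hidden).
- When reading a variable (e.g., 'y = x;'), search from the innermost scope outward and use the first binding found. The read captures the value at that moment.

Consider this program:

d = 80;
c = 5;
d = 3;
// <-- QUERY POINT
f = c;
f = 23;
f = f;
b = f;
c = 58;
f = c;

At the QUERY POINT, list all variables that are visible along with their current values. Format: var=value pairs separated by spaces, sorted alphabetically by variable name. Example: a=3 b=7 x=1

Answer: c=5 d=3

Derivation:
Step 1: declare d=80 at depth 0
Step 2: declare c=5 at depth 0
Step 3: declare d=3 at depth 0
Visible at query point: c=5 d=3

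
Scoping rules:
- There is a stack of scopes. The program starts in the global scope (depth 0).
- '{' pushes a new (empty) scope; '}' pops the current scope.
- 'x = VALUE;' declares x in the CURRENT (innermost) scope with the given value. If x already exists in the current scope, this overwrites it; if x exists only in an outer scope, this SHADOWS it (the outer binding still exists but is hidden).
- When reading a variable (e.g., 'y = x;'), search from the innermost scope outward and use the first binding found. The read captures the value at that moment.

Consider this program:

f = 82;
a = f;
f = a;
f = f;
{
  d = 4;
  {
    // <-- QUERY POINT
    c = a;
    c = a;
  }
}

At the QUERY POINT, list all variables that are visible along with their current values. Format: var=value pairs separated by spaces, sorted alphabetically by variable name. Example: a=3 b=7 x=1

Answer: a=82 d=4 f=82

Derivation:
Step 1: declare f=82 at depth 0
Step 2: declare a=(read f)=82 at depth 0
Step 3: declare f=(read a)=82 at depth 0
Step 4: declare f=(read f)=82 at depth 0
Step 5: enter scope (depth=1)
Step 6: declare d=4 at depth 1
Step 7: enter scope (depth=2)
Visible at query point: a=82 d=4 f=82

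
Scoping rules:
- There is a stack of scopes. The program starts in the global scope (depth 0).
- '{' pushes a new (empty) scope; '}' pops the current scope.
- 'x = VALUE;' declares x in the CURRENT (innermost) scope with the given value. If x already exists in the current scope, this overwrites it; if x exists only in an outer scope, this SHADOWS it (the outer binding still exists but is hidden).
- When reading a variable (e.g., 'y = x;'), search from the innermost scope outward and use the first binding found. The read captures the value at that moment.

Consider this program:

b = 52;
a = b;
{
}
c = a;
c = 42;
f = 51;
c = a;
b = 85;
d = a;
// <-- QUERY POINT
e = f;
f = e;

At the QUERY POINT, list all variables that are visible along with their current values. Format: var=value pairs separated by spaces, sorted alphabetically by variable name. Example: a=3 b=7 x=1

Answer: a=52 b=85 c=52 d=52 f=51

Derivation:
Step 1: declare b=52 at depth 0
Step 2: declare a=(read b)=52 at depth 0
Step 3: enter scope (depth=1)
Step 4: exit scope (depth=0)
Step 5: declare c=(read a)=52 at depth 0
Step 6: declare c=42 at depth 0
Step 7: declare f=51 at depth 0
Step 8: declare c=(read a)=52 at depth 0
Step 9: declare b=85 at depth 0
Step 10: declare d=(read a)=52 at depth 0
Visible at query point: a=52 b=85 c=52 d=52 f=51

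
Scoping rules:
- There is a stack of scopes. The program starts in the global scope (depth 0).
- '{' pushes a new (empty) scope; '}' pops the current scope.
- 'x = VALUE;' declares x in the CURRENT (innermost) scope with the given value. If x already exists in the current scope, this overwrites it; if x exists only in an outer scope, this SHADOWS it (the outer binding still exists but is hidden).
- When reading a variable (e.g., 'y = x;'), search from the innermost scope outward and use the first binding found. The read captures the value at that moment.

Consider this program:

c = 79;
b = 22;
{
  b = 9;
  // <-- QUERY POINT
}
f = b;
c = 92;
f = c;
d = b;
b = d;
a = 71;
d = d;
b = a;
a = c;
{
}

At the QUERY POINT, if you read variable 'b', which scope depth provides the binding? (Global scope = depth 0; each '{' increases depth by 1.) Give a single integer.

Answer: 1

Derivation:
Step 1: declare c=79 at depth 0
Step 2: declare b=22 at depth 0
Step 3: enter scope (depth=1)
Step 4: declare b=9 at depth 1
Visible at query point: b=9 c=79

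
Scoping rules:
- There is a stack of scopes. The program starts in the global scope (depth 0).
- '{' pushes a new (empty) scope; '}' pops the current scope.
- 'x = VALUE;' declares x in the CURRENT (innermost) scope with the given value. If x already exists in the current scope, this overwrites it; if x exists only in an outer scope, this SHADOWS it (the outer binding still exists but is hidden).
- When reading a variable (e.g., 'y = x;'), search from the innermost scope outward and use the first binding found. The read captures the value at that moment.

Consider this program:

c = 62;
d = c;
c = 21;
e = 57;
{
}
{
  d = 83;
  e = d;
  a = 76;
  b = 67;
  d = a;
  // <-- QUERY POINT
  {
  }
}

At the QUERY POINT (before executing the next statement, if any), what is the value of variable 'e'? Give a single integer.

Step 1: declare c=62 at depth 0
Step 2: declare d=(read c)=62 at depth 0
Step 3: declare c=21 at depth 0
Step 4: declare e=57 at depth 0
Step 5: enter scope (depth=1)
Step 6: exit scope (depth=0)
Step 7: enter scope (depth=1)
Step 8: declare d=83 at depth 1
Step 9: declare e=(read d)=83 at depth 1
Step 10: declare a=76 at depth 1
Step 11: declare b=67 at depth 1
Step 12: declare d=(read a)=76 at depth 1
Visible at query point: a=76 b=67 c=21 d=76 e=83

Answer: 83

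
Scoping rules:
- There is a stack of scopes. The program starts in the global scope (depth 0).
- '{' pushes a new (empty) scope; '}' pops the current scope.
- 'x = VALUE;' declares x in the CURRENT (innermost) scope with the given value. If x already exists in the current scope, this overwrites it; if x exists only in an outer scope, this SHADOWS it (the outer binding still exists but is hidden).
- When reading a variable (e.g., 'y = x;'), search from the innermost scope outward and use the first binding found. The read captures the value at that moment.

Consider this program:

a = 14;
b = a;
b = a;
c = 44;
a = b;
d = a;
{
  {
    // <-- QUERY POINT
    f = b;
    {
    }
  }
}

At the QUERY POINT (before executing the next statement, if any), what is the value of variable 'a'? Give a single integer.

Answer: 14

Derivation:
Step 1: declare a=14 at depth 0
Step 2: declare b=(read a)=14 at depth 0
Step 3: declare b=(read a)=14 at depth 0
Step 4: declare c=44 at depth 0
Step 5: declare a=(read b)=14 at depth 0
Step 6: declare d=(read a)=14 at depth 0
Step 7: enter scope (depth=1)
Step 8: enter scope (depth=2)
Visible at query point: a=14 b=14 c=44 d=14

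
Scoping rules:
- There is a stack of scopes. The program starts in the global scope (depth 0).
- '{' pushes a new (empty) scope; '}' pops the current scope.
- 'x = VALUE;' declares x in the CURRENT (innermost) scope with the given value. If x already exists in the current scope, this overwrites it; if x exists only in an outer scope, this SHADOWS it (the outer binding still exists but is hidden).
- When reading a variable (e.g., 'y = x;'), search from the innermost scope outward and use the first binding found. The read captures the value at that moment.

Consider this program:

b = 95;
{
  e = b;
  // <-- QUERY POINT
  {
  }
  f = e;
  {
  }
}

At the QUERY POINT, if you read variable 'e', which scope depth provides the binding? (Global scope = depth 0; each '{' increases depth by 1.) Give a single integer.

Answer: 1

Derivation:
Step 1: declare b=95 at depth 0
Step 2: enter scope (depth=1)
Step 3: declare e=(read b)=95 at depth 1
Visible at query point: b=95 e=95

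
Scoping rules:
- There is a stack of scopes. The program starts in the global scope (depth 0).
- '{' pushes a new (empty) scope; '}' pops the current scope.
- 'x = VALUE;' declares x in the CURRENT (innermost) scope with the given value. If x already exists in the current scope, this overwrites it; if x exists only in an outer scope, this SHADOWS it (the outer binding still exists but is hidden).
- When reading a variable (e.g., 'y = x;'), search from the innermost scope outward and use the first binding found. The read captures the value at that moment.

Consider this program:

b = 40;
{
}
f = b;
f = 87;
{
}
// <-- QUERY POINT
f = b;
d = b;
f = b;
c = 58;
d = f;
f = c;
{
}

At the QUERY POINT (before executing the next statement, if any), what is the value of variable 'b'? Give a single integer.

Step 1: declare b=40 at depth 0
Step 2: enter scope (depth=1)
Step 3: exit scope (depth=0)
Step 4: declare f=(read b)=40 at depth 0
Step 5: declare f=87 at depth 0
Step 6: enter scope (depth=1)
Step 7: exit scope (depth=0)
Visible at query point: b=40 f=87

Answer: 40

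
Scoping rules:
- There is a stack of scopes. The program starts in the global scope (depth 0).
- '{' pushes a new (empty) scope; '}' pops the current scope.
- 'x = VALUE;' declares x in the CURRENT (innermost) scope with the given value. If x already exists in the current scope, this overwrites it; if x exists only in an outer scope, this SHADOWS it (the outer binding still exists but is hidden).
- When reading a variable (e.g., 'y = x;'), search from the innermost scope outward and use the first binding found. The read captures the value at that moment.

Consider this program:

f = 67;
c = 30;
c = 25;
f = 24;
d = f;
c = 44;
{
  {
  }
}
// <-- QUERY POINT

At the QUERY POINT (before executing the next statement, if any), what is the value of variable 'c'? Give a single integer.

Step 1: declare f=67 at depth 0
Step 2: declare c=30 at depth 0
Step 3: declare c=25 at depth 0
Step 4: declare f=24 at depth 0
Step 5: declare d=(read f)=24 at depth 0
Step 6: declare c=44 at depth 0
Step 7: enter scope (depth=1)
Step 8: enter scope (depth=2)
Step 9: exit scope (depth=1)
Step 10: exit scope (depth=0)
Visible at query point: c=44 d=24 f=24

Answer: 44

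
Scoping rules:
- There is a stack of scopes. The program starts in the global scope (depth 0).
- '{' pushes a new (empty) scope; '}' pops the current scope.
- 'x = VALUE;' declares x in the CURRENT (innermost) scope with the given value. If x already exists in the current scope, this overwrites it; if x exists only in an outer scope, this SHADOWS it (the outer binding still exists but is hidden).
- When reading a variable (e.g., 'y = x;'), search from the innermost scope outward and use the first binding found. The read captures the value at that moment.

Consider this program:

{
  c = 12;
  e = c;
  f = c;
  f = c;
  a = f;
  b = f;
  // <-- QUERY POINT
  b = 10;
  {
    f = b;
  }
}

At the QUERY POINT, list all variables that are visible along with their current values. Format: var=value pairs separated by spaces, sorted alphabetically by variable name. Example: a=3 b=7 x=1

Step 1: enter scope (depth=1)
Step 2: declare c=12 at depth 1
Step 3: declare e=(read c)=12 at depth 1
Step 4: declare f=(read c)=12 at depth 1
Step 5: declare f=(read c)=12 at depth 1
Step 6: declare a=(read f)=12 at depth 1
Step 7: declare b=(read f)=12 at depth 1
Visible at query point: a=12 b=12 c=12 e=12 f=12

Answer: a=12 b=12 c=12 e=12 f=12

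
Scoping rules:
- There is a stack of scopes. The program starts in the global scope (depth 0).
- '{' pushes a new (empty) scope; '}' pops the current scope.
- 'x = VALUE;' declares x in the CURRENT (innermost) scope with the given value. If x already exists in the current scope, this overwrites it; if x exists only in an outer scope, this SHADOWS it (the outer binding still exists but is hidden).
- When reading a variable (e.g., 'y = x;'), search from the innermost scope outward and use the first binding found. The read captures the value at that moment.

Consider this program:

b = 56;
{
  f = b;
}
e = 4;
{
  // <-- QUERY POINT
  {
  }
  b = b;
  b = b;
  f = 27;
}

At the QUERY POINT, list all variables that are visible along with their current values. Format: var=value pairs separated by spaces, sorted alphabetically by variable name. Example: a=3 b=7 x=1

Step 1: declare b=56 at depth 0
Step 2: enter scope (depth=1)
Step 3: declare f=(read b)=56 at depth 1
Step 4: exit scope (depth=0)
Step 5: declare e=4 at depth 0
Step 6: enter scope (depth=1)
Visible at query point: b=56 e=4

Answer: b=56 e=4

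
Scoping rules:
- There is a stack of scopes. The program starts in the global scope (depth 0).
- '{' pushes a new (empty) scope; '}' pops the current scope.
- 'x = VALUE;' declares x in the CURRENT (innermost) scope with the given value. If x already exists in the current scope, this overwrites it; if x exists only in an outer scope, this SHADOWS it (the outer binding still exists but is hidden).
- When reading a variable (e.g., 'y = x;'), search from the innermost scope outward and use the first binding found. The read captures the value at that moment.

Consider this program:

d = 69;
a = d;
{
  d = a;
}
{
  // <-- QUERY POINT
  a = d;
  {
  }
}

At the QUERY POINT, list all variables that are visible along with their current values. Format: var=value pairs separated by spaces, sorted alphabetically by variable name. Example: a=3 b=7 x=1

Step 1: declare d=69 at depth 0
Step 2: declare a=(read d)=69 at depth 0
Step 3: enter scope (depth=1)
Step 4: declare d=(read a)=69 at depth 1
Step 5: exit scope (depth=0)
Step 6: enter scope (depth=1)
Visible at query point: a=69 d=69

Answer: a=69 d=69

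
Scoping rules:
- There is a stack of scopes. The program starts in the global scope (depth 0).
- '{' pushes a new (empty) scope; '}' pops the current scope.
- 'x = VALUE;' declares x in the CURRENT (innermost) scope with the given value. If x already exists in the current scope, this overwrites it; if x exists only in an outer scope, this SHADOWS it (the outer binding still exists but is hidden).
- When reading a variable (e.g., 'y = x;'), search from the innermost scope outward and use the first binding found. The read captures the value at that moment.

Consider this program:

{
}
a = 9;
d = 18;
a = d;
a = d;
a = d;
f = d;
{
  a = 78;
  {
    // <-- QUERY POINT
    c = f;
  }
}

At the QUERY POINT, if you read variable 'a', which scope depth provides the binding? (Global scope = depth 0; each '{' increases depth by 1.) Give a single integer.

Answer: 1

Derivation:
Step 1: enter scope (depth=1)
Step 2: exit scope (depth=0)
Step 3: declare a=9 at depth 0
Step 4: declare d=18 at depth 0
Step 5: declare a=(read d)=18 at depth 0
Step 6: declare a=(read d)=18 at depth 0
Step 7: declare a=(read d)=18 at depth 0
Step 8: declare f=(read d)=18 at depth 0
Step 9: enter scope (depth=1)
Step 10: declare a=78 at depth 1
Step 11: enter scope (depth=2)
Visible at query point: a=78 d=18 f=18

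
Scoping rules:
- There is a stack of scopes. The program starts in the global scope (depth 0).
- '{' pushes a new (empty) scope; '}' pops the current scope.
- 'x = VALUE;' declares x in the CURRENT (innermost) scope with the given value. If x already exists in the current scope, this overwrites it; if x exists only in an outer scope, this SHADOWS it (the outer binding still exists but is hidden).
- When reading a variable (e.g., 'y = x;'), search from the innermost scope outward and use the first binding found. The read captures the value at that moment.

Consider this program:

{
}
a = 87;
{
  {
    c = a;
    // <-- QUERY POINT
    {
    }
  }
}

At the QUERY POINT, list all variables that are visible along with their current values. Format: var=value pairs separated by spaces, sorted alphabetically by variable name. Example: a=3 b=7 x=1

Step 1: enter scope (depth=1)
Step 2: exit scope (depth=0)
Step 3: declare a=87 at depth 0
Step 4: enter scope (depth=1)
Step 5: enter scope (depth=2)
Step 6: declare c=(read a)=87 at depth 2
Visible at query point: a=87 c=87

Answer: a=87 c=87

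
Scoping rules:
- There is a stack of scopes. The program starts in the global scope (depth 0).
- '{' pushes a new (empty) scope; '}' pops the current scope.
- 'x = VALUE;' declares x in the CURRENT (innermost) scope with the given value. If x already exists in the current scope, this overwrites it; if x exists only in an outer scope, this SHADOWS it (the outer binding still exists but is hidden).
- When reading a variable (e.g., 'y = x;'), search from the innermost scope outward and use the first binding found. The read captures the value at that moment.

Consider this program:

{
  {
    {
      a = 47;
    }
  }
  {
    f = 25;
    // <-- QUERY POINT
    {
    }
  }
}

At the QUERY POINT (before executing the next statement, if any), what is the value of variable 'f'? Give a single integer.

Answer: 25

Derivation:
Step 1: enter scope (depth=1)
Step 2: enter scope (depth=2)
Step 3: enter scope (depth=3)
Step 4: declare a=47 at depth 3
Step 5: exit scope (depth=2)
Step 6: exit scope (depth=1)
Step 7: enter scope (depth=2)
Step 8: declare f=25 at depth 2
Visible at query point: f=25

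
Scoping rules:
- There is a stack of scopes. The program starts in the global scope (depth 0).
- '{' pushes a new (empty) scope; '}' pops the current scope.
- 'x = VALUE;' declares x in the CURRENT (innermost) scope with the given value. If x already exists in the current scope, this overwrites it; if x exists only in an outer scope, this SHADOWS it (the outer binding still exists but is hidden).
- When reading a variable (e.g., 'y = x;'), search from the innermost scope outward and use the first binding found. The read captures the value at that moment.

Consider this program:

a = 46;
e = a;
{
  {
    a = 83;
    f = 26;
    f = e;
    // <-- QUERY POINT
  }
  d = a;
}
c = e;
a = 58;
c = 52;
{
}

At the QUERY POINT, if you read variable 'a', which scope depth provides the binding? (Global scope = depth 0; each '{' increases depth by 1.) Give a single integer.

Answer: 2

Derivation:
Step 1: declare a=46 at depth 0
Step 2: declare e=(read a)=46 at depth 0
Step 3: enter scope (depth=1)
Step 4: enter scope (depth=2)
Step 5: declare a=83 at depth 2
Step 6: declare f=26 at depth 2
Step 7: declare f=(read e)=46 at depth 2
Visible at query point: a=83 e=46 f=46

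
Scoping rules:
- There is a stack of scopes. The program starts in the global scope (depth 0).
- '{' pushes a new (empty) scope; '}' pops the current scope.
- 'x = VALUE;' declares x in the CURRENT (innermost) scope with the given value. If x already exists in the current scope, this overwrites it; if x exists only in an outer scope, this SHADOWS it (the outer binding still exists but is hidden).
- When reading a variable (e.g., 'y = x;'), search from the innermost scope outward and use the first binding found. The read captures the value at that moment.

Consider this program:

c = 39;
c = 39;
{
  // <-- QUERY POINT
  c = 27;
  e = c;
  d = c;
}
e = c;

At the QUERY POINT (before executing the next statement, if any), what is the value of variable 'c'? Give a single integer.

Step 1: declare c=39 at depth 0
Step 2: declare c=39 at depth 0
Step 3: enter scope (depth=1)
Visible at query point: c=39

Answer: 39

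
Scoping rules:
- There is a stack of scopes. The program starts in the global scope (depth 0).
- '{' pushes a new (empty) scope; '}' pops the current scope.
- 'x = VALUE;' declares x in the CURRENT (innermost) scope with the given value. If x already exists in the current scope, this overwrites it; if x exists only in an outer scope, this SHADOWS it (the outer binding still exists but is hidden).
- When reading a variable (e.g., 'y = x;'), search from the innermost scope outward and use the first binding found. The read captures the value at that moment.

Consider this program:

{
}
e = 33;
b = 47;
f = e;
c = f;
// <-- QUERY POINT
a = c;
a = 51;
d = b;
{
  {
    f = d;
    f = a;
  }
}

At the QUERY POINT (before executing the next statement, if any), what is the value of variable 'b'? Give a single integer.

Step 1: enter scope (depth=1)
Step 2: exit scope (depth=0)
Step 3: declare e=33 at depth 0
Step 4: declare b=47 at depth 0
Step 5: declare f=(read e)=33 at depth 0
Step 6: declare c=(read f)=33 at depth 0
Visible at query point: b=47 c=33 e=33 f=33

Answer: 47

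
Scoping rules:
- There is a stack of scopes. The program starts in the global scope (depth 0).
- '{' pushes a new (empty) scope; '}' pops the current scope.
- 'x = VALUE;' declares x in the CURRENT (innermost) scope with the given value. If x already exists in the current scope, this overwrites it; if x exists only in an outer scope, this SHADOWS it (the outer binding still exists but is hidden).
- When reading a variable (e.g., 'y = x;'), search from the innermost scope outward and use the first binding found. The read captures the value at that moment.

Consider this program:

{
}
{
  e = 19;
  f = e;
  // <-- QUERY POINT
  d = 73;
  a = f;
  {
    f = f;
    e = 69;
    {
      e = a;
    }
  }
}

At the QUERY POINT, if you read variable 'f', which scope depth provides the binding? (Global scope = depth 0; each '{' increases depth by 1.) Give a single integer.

Step 1: enter scope (depth=1)
Step 2: exit scope (depth=0)
Step 3: enter scope (depth=1)
Step 4: declare e=19 at depth 1
Step 5: declare f=(read e)=19 at depth 1
Visible at query point: e=19 f=19

Answer: 1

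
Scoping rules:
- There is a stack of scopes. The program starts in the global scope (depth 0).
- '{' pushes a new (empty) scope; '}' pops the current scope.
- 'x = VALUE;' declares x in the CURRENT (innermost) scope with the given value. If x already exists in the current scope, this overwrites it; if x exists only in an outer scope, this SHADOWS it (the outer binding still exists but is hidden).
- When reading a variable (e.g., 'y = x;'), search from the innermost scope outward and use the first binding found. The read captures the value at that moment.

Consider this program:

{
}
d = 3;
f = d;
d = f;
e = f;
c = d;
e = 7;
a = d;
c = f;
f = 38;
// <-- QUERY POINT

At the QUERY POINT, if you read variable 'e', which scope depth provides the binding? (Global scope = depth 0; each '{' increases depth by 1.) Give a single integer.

Step 1: enter scope (depth=1)
Step 2: exit scope (depth=0)
Step 3: declare d=3 at depth 0
Step 4: declare f=(read d)=3 at depth 0
Step 5: declare d=(read f)=3 at depth 0
Step 6: declare e=(read f)=3 at depth 0
Step 7: declare c=(read d)=3 at depth 0
Step 8: declare e=7 at depth 0
Step 9: declare a=(read d)=3 at depth 0
Step 10: declare c=(read f)=3 at depth 0
Step 11: declare f=38 at depth 0
Visible at query point: a=3 c=3 d=3 e=7 f=38

Answer: 0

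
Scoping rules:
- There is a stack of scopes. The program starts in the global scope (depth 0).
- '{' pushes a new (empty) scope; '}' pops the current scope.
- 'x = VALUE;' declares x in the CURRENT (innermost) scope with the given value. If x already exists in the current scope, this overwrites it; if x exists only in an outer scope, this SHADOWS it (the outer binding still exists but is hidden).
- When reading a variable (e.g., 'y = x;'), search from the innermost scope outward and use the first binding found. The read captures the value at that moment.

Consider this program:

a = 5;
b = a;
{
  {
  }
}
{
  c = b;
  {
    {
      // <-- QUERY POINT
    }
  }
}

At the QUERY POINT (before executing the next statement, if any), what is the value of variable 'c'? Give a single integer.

Step 1: declare a=5 at depth 0
Step 2: declare b=(read a)=5 at depth 0
Step 3: enter scope (depth=1)
Step 4: enter scope (depth=2)
Step 5: exit scope (depth=1)
Step 6: exit scope (depth=0)
Step 7: enter scope (depth=1)
Step 8: declare c=(read b)=5 at depth 1
Step 9: enter scope (depth=2)
Step 10: enter scope (depth=3)
Visible at query point: a=5 b=5 c=5

Answer: 5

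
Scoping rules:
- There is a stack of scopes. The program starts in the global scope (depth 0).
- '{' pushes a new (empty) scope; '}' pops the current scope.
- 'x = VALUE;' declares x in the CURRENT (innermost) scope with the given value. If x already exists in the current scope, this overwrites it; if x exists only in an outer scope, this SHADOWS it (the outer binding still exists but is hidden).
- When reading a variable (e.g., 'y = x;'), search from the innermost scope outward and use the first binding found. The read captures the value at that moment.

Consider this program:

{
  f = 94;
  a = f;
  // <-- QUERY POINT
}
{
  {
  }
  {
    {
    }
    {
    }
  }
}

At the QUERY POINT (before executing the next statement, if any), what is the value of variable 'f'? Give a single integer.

Answer: 94

Derivation:
Step 1: enter scope (depth=1)
Step 2: declare f=94 at depth 1
Step 3: declare a=(read f)=94 at depth 1
Visible at query point: a=94 f=94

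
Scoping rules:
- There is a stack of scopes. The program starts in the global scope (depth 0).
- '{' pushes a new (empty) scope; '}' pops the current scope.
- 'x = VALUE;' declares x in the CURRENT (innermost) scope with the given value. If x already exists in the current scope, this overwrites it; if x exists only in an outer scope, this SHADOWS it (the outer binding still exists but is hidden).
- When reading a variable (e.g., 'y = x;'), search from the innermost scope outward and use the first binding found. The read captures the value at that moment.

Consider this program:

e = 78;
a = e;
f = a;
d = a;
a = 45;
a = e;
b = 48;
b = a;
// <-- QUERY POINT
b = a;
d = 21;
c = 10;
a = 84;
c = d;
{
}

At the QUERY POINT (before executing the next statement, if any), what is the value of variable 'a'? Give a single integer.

Answer: 78

Derivation:
Step 1: declare e=78 at depth 0
Step 2: declare a=(read e)=78 at depth 0
Step 3: declare f=(read a)=78 at depth 0
Step 4: declare d=(read a)=78 at depth 0
Step 5: declare a=45 at depth 0
Step 6: declare a=(read e)=78 at depth 0
Step 7: declare b=48 at depth 0
Step 8: declare b=(read a)=78 at depth 0
Visible at query point: a=78 b=78 d=78 e=78 f=78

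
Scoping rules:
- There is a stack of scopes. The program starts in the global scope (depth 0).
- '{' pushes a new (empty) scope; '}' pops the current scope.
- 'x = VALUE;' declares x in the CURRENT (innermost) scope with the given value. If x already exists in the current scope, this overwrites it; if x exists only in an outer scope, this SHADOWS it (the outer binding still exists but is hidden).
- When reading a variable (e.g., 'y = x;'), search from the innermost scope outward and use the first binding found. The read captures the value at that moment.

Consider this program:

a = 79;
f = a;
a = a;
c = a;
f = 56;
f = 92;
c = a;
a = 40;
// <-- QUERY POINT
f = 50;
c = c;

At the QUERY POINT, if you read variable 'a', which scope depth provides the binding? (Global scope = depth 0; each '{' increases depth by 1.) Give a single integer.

Step 1: declare a=79 at depth 0
Step 2: declare f=(read a)=79 at depth 0
Step 3: declare a=(read a)=79 at depth 0
Step 4: declare c=(read a)=79 at depth 0
Step 5: declare f=56 at depth 0
Step 6: declare f=92 at depth 0
Step 7: declare c=(read a)=79 at depth 0
Step 8: declare a=40 at depth 0
Visible at query point: a=40 c=79 f=92

Answer: 0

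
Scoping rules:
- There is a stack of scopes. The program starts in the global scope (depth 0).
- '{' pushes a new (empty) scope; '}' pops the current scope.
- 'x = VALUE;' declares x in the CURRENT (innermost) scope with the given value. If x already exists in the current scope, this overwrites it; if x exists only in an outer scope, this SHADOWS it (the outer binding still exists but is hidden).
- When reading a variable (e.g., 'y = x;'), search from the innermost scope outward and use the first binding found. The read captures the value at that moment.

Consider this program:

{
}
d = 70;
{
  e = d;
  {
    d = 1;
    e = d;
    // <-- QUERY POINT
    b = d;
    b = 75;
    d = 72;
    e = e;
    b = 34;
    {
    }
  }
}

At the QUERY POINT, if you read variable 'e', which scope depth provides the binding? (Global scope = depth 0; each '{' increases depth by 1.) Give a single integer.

Step 1: enter scope (depth=1)
Step 2: exit scope (depth=0)
Step 3: declare d=70 at depth 0
Step 4: enter scope (depth=1)
Step 5: declare e=(read d)=70 at depth 1
Step 6: enter scope (depth=2)
Step 7: declare d=1 at depth 2
Step 8: declare e=(read d)=1 at depth 2
Visible at query point: d=1 e=1

Answer: 2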